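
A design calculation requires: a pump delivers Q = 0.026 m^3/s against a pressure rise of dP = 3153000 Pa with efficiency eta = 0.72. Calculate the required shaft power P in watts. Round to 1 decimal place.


P = Q * dP / eta
P = 0.026 * 3153000 / 0.72
P = 81978.0 / 0.72
P = 113858.3 W


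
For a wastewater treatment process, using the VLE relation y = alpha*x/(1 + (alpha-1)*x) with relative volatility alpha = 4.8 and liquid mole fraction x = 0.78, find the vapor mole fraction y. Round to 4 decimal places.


y = alpha*x / (1 + (alpha-1)*x)
y = 4.8*0.78 / (1 + (4.8-1)*0.78)
y = 3.744 / (1 + 2.964)
y = 3.744 / 3.964
y = 0.9445


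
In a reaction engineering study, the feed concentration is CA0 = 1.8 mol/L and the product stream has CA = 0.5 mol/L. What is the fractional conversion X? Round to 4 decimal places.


X = (CA0 - CA) / CA0
X = (1.8 - 0.5) / 1.8
X = 1.3 / 1.8
X = 0.7222


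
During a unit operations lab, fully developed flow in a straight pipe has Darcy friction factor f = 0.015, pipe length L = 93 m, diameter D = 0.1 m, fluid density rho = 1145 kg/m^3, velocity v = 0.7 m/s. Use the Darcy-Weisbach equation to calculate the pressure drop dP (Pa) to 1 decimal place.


dP = f * (L/D) * (rho*v^2/2)
dP = 0.015 * (93/0.1) * (1145*0.7^2/2)
L/D = 930.0
rho*v^2/2 = 1145*0.49/2 = 280.525
dP = 0.015 * 930.0 * 280.525
dP = 3913.3 Pa


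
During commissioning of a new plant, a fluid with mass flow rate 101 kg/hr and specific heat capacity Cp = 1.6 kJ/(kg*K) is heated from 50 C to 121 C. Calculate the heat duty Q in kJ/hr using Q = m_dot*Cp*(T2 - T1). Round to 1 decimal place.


Q = m_dot * Cp * (T2 - T1)
Q = 101 * 1.6 * (121 - 50)
Q = 101 * 1.6 * 71
Q = 11473.6 kJ/hr


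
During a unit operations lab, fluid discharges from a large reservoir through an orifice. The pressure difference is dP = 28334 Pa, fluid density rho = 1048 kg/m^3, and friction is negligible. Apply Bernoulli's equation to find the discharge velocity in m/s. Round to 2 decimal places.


v = sqrt(2*dP/rho)
v = sqrt(2*28334/1048)
v = sqrt(54.072519)
v = 7.35 m/s


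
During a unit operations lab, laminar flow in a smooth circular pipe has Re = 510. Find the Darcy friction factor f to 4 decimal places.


f = 64 / Re
f = 64 / 510
f = 0.1255


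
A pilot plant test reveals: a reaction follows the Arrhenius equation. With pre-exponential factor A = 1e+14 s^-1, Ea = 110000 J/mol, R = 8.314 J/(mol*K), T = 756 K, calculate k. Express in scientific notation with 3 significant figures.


k = A * exp(-Ea/(R*T))
k = 1e+14 * exp(-110000 / (8.314 * 756))
k = 1e+14 * exp(-17.50092)
k = 2.51e+06


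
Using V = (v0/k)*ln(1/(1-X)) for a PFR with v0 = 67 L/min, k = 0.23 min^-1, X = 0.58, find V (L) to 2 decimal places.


V = (v0/k) * ln(1/(1-X))
V = (67/0.23) * ln(1/(1-0.58))
V = 291.304348 * ln(2.380952)
V = 291.304348 * 0.8675
V = 252.71 L


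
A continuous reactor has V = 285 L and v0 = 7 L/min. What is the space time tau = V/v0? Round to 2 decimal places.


tau = V / v0
tau = 285 / 7
tau = 40.71 min


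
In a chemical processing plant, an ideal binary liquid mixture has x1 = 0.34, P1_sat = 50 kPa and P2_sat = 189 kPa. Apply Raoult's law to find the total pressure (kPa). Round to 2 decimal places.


P = x1*P1_sat + x2*P2_sat
x2 = 1 - x1 = 1 - 0.34 = 0.66
P = 0.34*50 + 0.66*189
P = 17.0 + 124.74
P = 141.74 kPa


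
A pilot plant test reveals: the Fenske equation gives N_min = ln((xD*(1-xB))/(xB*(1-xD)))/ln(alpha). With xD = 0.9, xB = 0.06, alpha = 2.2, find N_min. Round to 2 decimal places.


N_min = ln((xD*(1-xB))/(xB*(1-xD))) / ln(alpha)
Numerator inside ln: 0.846 / 0.006 = 141.0
ln(141.0) = 4.94876
ln(alpha) = ln(2.2) = 0.788457
N_min = 4.94876 / 0.788457 = 6.28


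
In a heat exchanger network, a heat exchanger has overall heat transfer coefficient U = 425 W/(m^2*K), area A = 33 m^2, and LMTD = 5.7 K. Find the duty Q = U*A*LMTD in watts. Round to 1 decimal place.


Q = U * A * LMTD
Q = 425 * 33 * 5.7
Q = 79942.5 W


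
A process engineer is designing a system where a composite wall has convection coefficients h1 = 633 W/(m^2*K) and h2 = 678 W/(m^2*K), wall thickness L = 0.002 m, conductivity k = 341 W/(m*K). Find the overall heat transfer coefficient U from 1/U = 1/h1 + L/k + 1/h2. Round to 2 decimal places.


1/U = 1/h1 + L/k + 1/h2
1/U = 1/633 + 0.002/341 + 1/678
1/U = 0.0015797788 + 5.8651e-06 + 0.0014749263
1/U = 0.0030605702
U = 326.74 W/(m^2*K)


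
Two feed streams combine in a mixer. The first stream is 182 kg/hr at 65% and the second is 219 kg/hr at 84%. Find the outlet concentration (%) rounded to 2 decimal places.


Mass balance on solute: F1*x1 + F2*x2 = F3*x3
F3 = F1 + F2 = 182 + 219 = 401 kg/hr
x3 = (F1*x1 + F2*x2)/F3
x3 = (182*0.65 + 219*0.84) / 401
x3 = 75.38%


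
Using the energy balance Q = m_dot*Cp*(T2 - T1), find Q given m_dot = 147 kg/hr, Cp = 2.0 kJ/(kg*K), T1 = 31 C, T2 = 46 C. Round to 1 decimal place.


Q = m_dot * Cp * (T2 - T1)
Q = 147 * 2.0 * (46 - 31)
Q = 147 * 2.0 * 15
Q = 4410.0 kJ/hr


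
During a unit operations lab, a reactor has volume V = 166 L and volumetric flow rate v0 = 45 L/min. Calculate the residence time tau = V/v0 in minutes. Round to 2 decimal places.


tau = V / v0
tau = 166 / 45
tau = 3.69 min


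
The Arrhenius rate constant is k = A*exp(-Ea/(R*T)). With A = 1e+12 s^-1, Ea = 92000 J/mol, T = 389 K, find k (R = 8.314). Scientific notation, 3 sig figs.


k = A * exp(-Ea/(R*T))
k = 1e+12 * exp(-92000 / (8.314 * 389))
k = 1e+12 * exp(-28.446459)
k = 4.42e-01


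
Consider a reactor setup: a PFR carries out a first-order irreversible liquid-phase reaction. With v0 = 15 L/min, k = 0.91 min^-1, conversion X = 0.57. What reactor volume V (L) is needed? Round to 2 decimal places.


V = (v0/k) * ln(1/(1-X))
V = (15/0.91) * ln(1/(1-0.57))
V = 16.483516 * ln(2.325581)
V = 16.483516 * 0.84397
V = 13.91 L


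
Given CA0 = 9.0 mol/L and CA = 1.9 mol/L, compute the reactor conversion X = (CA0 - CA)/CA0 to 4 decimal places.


X = (CA0 - CA) / CA0
X = (9.0 - 1.9) / 9.0
X = 7.1 / 9.0
X = 0.7889


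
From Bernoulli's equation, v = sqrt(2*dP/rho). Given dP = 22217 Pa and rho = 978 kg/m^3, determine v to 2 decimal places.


v = sqrt(2*dP/rho)
v = sqrt(2*22217/978)
v = sqrt(45.433538)
v = 6.74 m/s


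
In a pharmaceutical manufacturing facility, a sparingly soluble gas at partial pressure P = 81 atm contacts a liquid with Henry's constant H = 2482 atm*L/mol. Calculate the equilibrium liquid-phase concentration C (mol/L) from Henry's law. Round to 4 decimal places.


C = P / H
C = 81 / 2482
C = 0.0326 mol/L


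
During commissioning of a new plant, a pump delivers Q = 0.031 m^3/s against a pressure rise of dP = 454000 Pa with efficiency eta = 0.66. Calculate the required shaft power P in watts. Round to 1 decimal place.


P = Q * dP / eta
P = 0.031 * 454000 / 0.66
P = 14074.0 / 0.66
P = 21324.2 W


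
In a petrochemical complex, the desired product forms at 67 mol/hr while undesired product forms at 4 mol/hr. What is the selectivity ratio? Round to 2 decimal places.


S = desired product rate / undesired product rate
S = 67 / 4
S = 16.75


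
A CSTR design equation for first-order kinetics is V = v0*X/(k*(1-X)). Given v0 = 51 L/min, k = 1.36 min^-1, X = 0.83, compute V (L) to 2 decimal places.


V = v0 * X / (k * (1 - X))
V = 51 * 0.83 / (1.36 * (1 - 0.83))
V = 42.33 / (1.36 * 0.17)
V = 42.33 / 0.2312
V = 183.09 L


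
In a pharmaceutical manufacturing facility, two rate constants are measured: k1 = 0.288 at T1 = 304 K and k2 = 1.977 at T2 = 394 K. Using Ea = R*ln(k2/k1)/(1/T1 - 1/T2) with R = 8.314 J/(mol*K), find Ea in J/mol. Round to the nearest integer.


Ea = R * ln(k2/k1) / (1/T1 - 1/T2)
ln(k2/k1) = ln(1.977/0.288) = 1.9263753
1/T1 - 1/T2 = 1/304 - 1/394 = 0.000751402618
Ea = 8.314 * 1.9263753 / 0.000751402618
Ea = 21315 J/mol


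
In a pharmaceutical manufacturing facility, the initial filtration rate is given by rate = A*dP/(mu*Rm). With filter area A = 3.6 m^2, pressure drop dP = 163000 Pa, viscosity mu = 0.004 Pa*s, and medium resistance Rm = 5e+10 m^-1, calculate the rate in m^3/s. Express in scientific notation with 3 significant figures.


rate = A * dP / (mu * Rm)
rate = 3.6 * 163000 / (0.004 * 5e+10)
rate = 586800.0 / 2.000e+08
rate = 2.93e-03 m^3/s


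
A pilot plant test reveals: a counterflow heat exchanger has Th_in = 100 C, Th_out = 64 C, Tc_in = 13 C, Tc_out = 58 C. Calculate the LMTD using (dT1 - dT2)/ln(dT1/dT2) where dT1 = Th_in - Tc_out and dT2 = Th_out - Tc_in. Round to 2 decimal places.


dT1 = Th_in - Tc_out = 100 - 58 = 42
dT2 = Th_out - Tc_in = 64 - 13 = 51
LMTD = (dT1 - dT2) / ln(dT1/dT2)
LMTD = (42 - 51) / ln(42/51)
LMTD = 46.35 K


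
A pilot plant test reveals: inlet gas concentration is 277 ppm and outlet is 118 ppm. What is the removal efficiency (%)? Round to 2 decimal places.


Efficiency = (G_in - G_out) / G_in * 100%
Efficiency = (277 - 118) / 277 * 100
Efficiency = 159 / 277 * 100
Efficiency = 57.40%


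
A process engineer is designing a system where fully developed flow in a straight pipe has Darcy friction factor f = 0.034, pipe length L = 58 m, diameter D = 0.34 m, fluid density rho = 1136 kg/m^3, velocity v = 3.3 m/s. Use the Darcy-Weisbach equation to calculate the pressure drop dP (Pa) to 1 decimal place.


dP = f * (L/D) * (rho*v^2/2)
dP = 0.034 * (58/0.34) * (1136*3.3^2/2)
L/D = 170.58823529
rho*v^2/2 = 1136*10.89/2 = 6185.52
dP = 0.034 * 170.58823529 * 6185.52
dP = 35876.0 Pa


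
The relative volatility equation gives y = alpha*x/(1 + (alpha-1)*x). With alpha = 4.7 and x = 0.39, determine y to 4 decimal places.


y = alpha*x / (1 + (alpha-1)*x)
y = 4.7*0.39 / (1 + (4.7-1)*0.39)
y = 1.833 / (1 + 1.443)
y = 1.833 / 2.443
y = 0.7503


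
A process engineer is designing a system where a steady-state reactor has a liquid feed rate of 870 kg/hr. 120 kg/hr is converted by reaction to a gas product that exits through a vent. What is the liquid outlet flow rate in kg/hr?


Steady-state mass balance on the main outlet: F_out = F_in - F_removed
F_out = 870 - 120
F_out = 750 kg/hr


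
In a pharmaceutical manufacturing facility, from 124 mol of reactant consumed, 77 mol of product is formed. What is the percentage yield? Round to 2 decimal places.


Yield = (moles product / moles consumed) * 100%
Yield = (77 / 124) * 100
Yield = 0.621 * 100
Yield = 62.10%


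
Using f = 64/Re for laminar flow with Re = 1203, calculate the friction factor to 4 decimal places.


f = 64 / Re
f = 64 / 1203
f = 0.0532


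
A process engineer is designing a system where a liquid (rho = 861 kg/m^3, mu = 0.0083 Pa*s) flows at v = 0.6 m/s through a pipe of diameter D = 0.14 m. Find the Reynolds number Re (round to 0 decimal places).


Re = rho * v * D / mu
Re = 861 * 0.6 * 0.14 / 0.0083
Re = 72.324 / 0.0083
Re = 8714


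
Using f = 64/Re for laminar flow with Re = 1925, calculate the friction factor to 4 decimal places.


f = 64 / Re
f = 64 / 1925
f = 0.0332


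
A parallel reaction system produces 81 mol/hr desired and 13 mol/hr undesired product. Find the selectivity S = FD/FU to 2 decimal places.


S = desired product rate / undesired product rate
S = 81 / 13
S = 6.23


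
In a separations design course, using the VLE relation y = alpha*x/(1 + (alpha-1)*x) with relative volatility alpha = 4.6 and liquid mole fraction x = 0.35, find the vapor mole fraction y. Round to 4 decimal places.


y = alpha*x / (1 + (alpha-1)*x)
y = 4.6*0.35 / (1 + (4.6-1)*0.35)
y = 1.61 / (1 + 1.26)
y = 1.61 / 2.26
y = 0.7124


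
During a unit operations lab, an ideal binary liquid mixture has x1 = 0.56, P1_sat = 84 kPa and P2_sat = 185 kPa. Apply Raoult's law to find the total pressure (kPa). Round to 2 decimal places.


P = x1*P1_sat + x2*P2_sat
x2 = 1 - x1 = 1 - 0.56 = 0.44
P = 0.56*84 + 0.44*185
P = 47.04 + 81.4
P = 128.44 kPa


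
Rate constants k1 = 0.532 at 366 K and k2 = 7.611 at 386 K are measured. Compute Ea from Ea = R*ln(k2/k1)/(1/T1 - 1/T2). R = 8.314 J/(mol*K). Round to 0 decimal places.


Ea = R * ln(k2/k1) / (1/T1 - 1/T2)
ln(k2/k1) = ln(7.611/0.532) = 2.6607064
1/T1 - 1/T2 = 1/366 - 1/386 = 0.000141566862
Ea = 8.314 * 2.6607064 / 0.000141566862
Ea = 156259 J/mol


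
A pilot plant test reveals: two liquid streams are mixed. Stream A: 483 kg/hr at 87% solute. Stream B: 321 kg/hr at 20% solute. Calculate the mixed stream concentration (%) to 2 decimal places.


Mass balance on solute: F1*x1 + F2*x2 = F3*x3
F3 = F1 + F2 = 483 + 321 = 804 kg/hr
x3 = (F1*x1 + F2*x2)/F3
x3 = (483*0.87 + 321*0.2) / 804
x3 = 60.25%


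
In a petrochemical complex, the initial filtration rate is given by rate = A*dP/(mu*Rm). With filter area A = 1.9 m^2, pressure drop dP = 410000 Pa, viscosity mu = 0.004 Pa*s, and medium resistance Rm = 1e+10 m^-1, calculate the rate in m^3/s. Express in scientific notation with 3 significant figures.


rate = A * dP / (mu * Rm)
rate = 1.9 * 410000 / (0.004 * 1e+10)
rate = 779000.0 / 4.000e+07
rate = 1.95e-02 m^3/s


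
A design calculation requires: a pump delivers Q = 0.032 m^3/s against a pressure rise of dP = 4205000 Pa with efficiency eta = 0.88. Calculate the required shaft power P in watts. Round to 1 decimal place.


P = Q * dP / eta
P = 0.032 * 4205000 / 0.88
P = 134560.0 / 0.88
P = 152909.1 W


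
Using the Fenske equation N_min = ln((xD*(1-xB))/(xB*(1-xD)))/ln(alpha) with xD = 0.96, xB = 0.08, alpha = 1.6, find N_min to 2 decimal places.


N_min = ln((xD*(1-xB))/(xB*(1-xD))) / ln(alpha)
Numerator inside ln: 0.8832 / 0.0032 = 276.0
ln(276.0) = 5.620401
ln(alpha) = ln(1.6) = 0.470004
N_min = 5.620401 / 0.470004 = 11.96


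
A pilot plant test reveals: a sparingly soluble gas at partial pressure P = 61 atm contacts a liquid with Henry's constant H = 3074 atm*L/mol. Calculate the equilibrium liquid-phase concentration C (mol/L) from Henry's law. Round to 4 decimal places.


C = P / H
C = 61 / 3074
C = 0.0198 mol/L


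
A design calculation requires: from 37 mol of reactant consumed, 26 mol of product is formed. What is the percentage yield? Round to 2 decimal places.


Yield = (moles product / moles consumed) * 100%
Yield = (26 / 37) * 100
Yield = 0.7027 * 100
Yield = 70.27%


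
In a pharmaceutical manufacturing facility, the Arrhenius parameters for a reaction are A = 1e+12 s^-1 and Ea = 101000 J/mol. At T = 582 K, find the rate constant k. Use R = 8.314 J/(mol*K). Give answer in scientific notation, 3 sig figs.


k = A * exp(-Ea/(R*T))
k = 1e+12 * exp(-101000 / (8.314 * 582))
k = 1e+12 * exp(-20.873168)
k = 8.61e+02


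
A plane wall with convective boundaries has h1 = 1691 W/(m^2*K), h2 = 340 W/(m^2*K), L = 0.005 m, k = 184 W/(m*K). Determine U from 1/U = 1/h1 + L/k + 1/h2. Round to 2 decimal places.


1/U = 1/h1 + L/k + 1/h2
1/U = 1/1691 + 0.005/184 + 1/340
1/U = 0.0005913661 + 2.71739e-05 + 0.0029411765
1/U = 0.0035597165
U = 280.92 W/(m^2*K)


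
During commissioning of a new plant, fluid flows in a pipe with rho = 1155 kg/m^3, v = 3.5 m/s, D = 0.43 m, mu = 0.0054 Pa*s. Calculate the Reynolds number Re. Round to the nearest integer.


Re = rho * v * D / mu
Re = 1155 * 3.5 * 0.43 / 0.0054
Re = 1738.275 / 0.0054
Re = 321903


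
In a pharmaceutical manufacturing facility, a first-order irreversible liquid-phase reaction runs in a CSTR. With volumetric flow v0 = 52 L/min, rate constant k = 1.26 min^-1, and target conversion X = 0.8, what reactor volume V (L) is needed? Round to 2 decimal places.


V = v0 * X / (k * (1 - X))
V = 52 * 0.8 / (1.26 * (1 - 0.8))
V = 41.6 / (1.26 * 0.2)
V = 41.6 / 0.252
V = 165.08 L


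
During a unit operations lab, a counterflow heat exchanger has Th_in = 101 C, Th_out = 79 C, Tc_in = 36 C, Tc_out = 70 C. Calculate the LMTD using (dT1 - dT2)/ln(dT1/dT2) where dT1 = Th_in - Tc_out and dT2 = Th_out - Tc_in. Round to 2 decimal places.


dT1 = Th_in - Tc_out = 101 - 70 = 31
dT2 = Th_out - Tc_in = 79 - 36 = 43
LMTD = (dT1 - dT2) / ln(dT1/dT2)
LMTD = (31 - 43) / ln(31/43)
LMTD = 36.67 K


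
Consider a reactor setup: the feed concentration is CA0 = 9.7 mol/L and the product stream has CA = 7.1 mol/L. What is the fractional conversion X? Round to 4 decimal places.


X = (CA0 - CA) / CA0
X = (9.7 - 7.1) / 9.7
X = 2.6 / 9.7
X = 0.2680


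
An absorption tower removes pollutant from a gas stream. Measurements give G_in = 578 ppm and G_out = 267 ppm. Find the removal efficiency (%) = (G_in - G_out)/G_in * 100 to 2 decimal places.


Efficiency = (G_in - G_out) / G_in * 100%
Efficiency = (578 - 267) / 578 * 100
Efficiency = 311 / 578 * 100
Efficiency = 53.81%


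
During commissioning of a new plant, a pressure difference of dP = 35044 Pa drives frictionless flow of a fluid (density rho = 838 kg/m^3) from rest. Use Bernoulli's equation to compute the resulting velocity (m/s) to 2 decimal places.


v = sqrt(2*dP/rho)
v = sqrt(2*35044/838)
v = sqrt(83.637232)
v = 9.15 m/s


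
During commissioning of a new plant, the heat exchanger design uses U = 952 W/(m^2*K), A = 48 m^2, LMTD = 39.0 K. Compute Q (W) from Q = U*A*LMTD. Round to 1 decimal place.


Q = U * A * LMTD
Q = 952 * 48 * 39.0
Q = 1782144.0 W


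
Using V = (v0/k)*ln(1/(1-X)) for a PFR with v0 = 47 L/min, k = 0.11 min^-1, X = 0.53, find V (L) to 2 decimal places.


V = (v0/k) * ln(1/(1-X))
V = (47/0.11) * ln(1/(1-0.53))
V = 427.272727 * ln(2.12766)
V = 427.272727 * 0.755023
V = 322.60 L


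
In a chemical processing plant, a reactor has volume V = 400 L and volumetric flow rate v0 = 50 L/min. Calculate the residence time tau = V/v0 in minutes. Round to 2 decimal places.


tau = V / v0
tau = 400 / 50
tau = 8.00 min


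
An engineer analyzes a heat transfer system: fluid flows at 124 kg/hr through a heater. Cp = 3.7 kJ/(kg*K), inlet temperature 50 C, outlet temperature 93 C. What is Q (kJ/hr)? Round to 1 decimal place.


Q = m_dot * Cp * (T2 - T1)
Q = 124 * 3.7 * (93 - 50)
Q = 124 * 3.7 * 43
Q = 19728.4 kJ/hr


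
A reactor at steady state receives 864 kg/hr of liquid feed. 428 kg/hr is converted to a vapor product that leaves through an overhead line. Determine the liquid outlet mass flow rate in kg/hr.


Steady-state mass balance on the main outlet: F_out = F_in - F_removed
F_out = 864 - 428
F_out = 436 kg/hr


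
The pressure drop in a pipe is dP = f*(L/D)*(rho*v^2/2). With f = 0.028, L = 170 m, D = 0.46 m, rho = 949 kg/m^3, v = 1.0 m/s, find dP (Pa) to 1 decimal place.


dP = f * (L/D) * (rho*v^2/2)
dP = 0.028 * (170/0.46) * (949*1.0^2/2)
L/D = 369.56521739
rho*v^2/2 = 949*1.0/2 = 474.5
dP = 0.028 * 369.56521739 * 474.5
dP = 4910.0 Pa


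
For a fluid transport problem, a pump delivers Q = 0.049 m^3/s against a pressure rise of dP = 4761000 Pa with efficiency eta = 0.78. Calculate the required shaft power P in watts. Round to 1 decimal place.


P = Q * dP / eta
P = 0.049 * 4761000 / 0.78
P = 233289.0 / 0.78
P = 299088.5 W


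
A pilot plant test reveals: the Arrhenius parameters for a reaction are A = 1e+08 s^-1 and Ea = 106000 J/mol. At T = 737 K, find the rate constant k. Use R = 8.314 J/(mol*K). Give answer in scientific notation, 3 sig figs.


k = A * exp(-Ea/(R*T))
k = 1e+08 * exp(-106000 / (8.314 * 737))
k = 1e+08 * exp(-17.299293)
k = 3.07e+00


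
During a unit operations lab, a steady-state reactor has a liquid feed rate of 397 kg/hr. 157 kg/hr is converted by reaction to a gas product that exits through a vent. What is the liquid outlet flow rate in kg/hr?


Steady-state mass balance on the main outlet: F_out = F_in - F_removed
F_out = 397 - 157
F_out = 240 kg/hr


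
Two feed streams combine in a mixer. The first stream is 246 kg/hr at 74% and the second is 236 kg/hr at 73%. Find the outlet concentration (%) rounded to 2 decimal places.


Mass balance on solute: F1*x1 + F2*x2 = F3*x3
F3 = F1 + F2 = 246 + 236 = 482 kg/hr
x3 = (F1*x1 + F2*x2)/F3
x3 = (246*0.74 + 236*0.73) / 482
x3 = 73.51%


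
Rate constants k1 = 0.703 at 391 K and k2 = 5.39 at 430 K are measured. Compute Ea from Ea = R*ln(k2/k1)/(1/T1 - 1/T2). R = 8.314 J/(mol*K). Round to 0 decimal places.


Ea = R * ln(k2/k1) / (1/T1 - 1/T2)
ln(k2/k1) = ln(5.39/0.703) = 2.0369438
1/T1 - 1/T2 = 1/391 - 1/430 = 0.000231963362
Ea = 8.314 * 2.0369438 / 0.000231963362
Ea = 73008 J/mol


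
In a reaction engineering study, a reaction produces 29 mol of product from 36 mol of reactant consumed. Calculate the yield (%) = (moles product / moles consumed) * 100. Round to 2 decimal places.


Yield = (moles product / moles consumed) * 100%
Yield = (29 / 36) * 100
Yield = 0.8056 * 100
Yield = 80.56%


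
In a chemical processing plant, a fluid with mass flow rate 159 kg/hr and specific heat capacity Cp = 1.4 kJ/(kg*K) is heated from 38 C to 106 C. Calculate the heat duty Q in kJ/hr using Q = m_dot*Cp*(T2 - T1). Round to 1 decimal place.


Q = m_dot * Cp * (T2 - T1)
Q = 159 * 1.4 * (106 - 38)
Q = 159 * 1.4 * 68
Q = 15136.8 kJ/hr


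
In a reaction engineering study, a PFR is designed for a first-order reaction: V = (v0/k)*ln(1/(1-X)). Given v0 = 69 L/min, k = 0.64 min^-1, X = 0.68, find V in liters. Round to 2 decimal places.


V = (v0/k) * ln(1/(1-X))
V = (69/0.64) * ln(1/(1-0.68))
V = 107.8125 * ln(3.125)
V = 107.8125 * 1.139434
V = 122.85 L


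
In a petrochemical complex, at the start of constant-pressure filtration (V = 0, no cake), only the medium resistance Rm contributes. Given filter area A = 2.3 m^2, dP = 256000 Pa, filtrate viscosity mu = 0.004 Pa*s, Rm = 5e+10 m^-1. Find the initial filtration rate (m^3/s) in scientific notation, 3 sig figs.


rate = A * dP / (mu * Rm)
rate = 2.3 * 256000 / (0.004 * 5e+10)
rate = 588800.0 / 2.000e+08
rate = 2.94e-03 m^3/s


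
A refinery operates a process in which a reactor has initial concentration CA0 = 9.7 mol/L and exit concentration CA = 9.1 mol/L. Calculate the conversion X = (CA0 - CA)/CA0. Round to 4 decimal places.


X = (CA0 - CA) / CA0
X = (9.7 - 9.1) / 9.7
X = 0.6 / 9.7
X = 0.0619


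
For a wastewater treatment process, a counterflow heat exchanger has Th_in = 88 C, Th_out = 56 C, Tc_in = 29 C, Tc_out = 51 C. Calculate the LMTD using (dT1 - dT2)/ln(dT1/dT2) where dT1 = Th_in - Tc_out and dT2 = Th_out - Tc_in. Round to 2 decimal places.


dT1 = Th_in - Tc_out = 88 - 51 = 37
dT2 = Th_out - Tc_in = 56 - 29 = 27
LMTD = (dT1 - dT2) / ln(dT1/dT2)
LMTD = (37 - 27) / ln(37/27)
LMTD = 31.74 K


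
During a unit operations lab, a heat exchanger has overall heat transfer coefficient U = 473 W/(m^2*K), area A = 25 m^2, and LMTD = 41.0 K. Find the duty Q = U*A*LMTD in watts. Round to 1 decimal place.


Q = U * A * LMTD
Q = 473 * 25 * 41.0
Q = 484825.0 W


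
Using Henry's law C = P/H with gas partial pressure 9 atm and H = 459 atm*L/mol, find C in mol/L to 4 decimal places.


C = P / H
C = 9 / 459
C = 0.0196 mol/L


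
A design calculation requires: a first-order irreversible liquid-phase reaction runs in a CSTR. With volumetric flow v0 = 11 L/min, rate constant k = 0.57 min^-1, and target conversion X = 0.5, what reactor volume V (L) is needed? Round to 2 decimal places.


V = v0 * X / (k * (1 - X))
V = 11 * 0.5 / (0.57 * (1 - 0.5))
V = 5.5 / (0.57 * 0.5)
V = 5.5 / 0.285
V = 19.30 L


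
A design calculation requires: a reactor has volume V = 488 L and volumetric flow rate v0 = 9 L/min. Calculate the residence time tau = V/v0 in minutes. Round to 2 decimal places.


tau = V / v0
tau = 488 / 9
tau = 54.22 min


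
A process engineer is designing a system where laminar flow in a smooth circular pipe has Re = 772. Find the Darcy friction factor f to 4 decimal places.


f = 64 / Re
f = 64 / 772
f = 0.0829


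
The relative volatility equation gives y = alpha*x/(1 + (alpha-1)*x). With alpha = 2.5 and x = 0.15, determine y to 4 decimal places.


y = alpha*x / (1 + (alpha-1)*x)
y = 2.5*0.15 / (1 + (2.5-1)*0.15)
y = 0.375 / (1 + 0.225)
y = 0.375 / 1.225
y = 0.3061


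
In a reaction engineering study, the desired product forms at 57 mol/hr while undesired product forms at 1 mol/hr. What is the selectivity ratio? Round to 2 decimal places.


S = desired product rate / undesired product rate
S = 57 / 1
S = 57.00


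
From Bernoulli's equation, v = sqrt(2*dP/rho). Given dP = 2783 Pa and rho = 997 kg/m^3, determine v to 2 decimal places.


v = sqrt(2*dP/rho)
v = sqrt(2*2783/997)
v = sqrt(5.582748)
v = 2.36 m/s


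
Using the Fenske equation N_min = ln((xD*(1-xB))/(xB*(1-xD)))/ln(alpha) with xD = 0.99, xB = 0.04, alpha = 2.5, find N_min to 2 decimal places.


N_min = ln((xD*(1-xB))/(xB*(1-xD))) / ln(alpha)
Numerator inside ln: 0.9504 / 0.0004 = 2376.0
ln(2376.0) = 7.773174
ln(alpha) = ln(2.5) = 0.916291
N_min = 7.773174 / 0.916291 = 8.48


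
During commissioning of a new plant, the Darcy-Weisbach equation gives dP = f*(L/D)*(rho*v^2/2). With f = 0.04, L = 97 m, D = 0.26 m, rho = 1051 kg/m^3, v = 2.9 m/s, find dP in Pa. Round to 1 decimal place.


dP = f * (L/D) * (rho*v^2/2)
dP = 0.04 * (97/0.26) * (1051*2.9^2/2)
L/D = 373.07692308
rho*v^2/2 = 1051*8.41/2 = 4419.455
dP = 0.04 * 373.07692308 * 4419.455
dP = 65951.9 Pa


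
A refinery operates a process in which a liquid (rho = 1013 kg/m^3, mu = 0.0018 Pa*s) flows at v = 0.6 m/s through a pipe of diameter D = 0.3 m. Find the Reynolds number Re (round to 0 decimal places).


Re = rho * v * D / mu
Re = 1013 * 0.6 * 0.3 / 0.0018
Re = 182.34 / 0.0018
Re = 101300


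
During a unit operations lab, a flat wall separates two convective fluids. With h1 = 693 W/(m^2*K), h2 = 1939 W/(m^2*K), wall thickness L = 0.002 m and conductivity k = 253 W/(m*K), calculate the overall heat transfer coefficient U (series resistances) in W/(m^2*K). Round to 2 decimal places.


1/U = 1/h1 + L/k + 1/h2
1/U = 1/693 + 0.002/253 + 1/1939
1/U = 0.0014430014 + 7.9051e-06 + 0.0005157298
1/U = 0.0019666363
U = 508.48 W/(m^2*K)


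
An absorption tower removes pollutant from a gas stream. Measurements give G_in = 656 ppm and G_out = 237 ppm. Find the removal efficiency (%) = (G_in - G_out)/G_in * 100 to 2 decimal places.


Efficiency = (G_in - G_out) / G_in * 100%
Efficiency = (656 - 237) / 656 * 100
Efficiency = 419 / 656 * 100
Efficiency = 63.87%


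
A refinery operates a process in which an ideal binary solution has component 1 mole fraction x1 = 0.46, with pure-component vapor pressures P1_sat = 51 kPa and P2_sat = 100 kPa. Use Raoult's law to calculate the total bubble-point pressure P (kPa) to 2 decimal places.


P = x1*P1_sat + x2*P2_sat
x2 = 1 - x1 = 1 - 0.46 = 0.54
P = 0.46*51 + 0.54*100
P = 23.46 + 54.0
P = 77.46 kPa


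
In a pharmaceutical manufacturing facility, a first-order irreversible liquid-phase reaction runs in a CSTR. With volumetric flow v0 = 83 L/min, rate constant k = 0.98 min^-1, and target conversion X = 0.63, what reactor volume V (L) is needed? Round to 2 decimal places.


V = v0 * X / (k * (1 - X))
V = 83 * 0.63 / (0.98 * (1 - 0.63))
V = 52.29 / (0.98 * 0.37)
V = 52.29 / 0.3626
V = 144.21 L


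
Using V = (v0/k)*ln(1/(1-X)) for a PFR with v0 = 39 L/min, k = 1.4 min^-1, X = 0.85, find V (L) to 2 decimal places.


V = (v0/k) * ln(1/(1-X))
V = (39/1.4) * ln(1/(1-0.85))
V = 27.857143 * ln(6.666667)
V = 27.857143 * 1.89712
V = 52.85 L


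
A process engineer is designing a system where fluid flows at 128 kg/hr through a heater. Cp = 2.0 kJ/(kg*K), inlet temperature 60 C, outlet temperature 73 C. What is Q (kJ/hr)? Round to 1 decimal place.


Q = m_dot * Cp * (T2 - T1)
Q = 128 * 2.0 * (73 - 60)
Q = 128 * 2.0 * 13
Q = 3328.0 kJ/hr


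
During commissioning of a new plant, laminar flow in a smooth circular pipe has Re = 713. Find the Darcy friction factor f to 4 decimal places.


f = 64 / Re
f = 64 / 713
f = 0.0898


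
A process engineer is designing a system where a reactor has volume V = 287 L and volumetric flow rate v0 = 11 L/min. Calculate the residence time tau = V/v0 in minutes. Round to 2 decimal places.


tau = V / v0
tau = 287 / 11
tau = 26.09 min


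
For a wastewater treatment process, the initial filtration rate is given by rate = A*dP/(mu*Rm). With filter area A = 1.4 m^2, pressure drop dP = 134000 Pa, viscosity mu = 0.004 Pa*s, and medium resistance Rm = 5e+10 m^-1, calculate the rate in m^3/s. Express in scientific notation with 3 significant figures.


rate = A * dP / (mu * Rm)
rate = 1.4 * 134000 / (0.004 * 5e+10)
rate = 187600.0 / 2.000e+08
rate = 9.38e-04 m^3/s


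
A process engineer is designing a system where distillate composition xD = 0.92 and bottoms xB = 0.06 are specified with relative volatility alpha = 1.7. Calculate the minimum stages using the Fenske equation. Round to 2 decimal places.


N_min = ln((xD*(1-xB))/(xB*(1-xD))) / ln(alpha)
Numerator inside ln: 0.8648 / 0.0048 = 180.166667
ln(180.166667) = 5.193882
ln(alpha) = ln(1.7) = 0.530628
N_min = 5.193882 / 0.530628 = 9.79


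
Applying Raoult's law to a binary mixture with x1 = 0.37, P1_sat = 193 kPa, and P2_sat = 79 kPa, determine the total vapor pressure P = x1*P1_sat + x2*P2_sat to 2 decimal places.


P = x1*P1_sat + x2*P2_sat
x2 = 1 - x1 = 1 - 0.37 = 0.63
P = 0.37*193 + 0.63*79
P = 71.41 + 49.77
P = 121.18 kPa


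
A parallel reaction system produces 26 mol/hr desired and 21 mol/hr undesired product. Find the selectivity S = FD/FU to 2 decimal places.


S = desired product rate / undesired product rate
S = 26 / 21
S = 1.24


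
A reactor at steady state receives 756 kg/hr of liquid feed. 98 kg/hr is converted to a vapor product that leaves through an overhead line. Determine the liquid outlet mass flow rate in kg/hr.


Steady-state mass balance on the main outlet: F_out = F_in - F_removed
F_out = 756 - 98
F_out = 658 kg/hr


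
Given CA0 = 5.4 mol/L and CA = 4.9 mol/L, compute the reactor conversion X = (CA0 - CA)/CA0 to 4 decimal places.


X = (CA0 - CA) / CA0
X = (5.4 - 4.9) / 5.4
X = 0.5 / 5.4
X = 0.0926


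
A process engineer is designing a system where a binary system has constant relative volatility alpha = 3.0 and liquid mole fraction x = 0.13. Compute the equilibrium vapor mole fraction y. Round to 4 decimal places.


y = alpha*x / (1 + (alpha-1)*x)
y = 3.0*0.13 / (1 + (3.0-1)*0.13)
y = 0.39 / (1 + 0.26)
y = 0.39 / 1.26
y = 0.3095


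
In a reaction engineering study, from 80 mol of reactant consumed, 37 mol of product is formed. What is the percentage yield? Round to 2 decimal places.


Yield = (moles product / moles consumed) * 100%
Yield = (37 / 80) * 100
Yield = 0.4625 * 100
Yield = 46.25%


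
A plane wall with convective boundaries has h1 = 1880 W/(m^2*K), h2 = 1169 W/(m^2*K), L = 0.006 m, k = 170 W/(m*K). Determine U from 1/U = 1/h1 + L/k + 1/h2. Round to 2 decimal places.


1/U = 1/h1 + L/k + 1/h2
1/U = 1/1880 + 0.006/170 + 1/1169
1/U = 0.0005319149 + 3.52941e-05 + 0.000855432
1/U = 0.001422641
U = 702.92 W/(m^2*K)


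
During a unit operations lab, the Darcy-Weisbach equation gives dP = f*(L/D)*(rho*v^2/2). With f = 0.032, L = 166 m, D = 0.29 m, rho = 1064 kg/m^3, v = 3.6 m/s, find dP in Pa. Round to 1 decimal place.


dP = f * (L/D) * (rho*v^2/2)
dP = 0.032 * (166/0.29) * (1064*3.6^2/2)
L/D = 572.4137931
rho*v^2/2 = 1064*12.96/2 = 6894.72
dP = 0.032 * 572.4137931 * 6894.72
dP = 126292.3 Pa


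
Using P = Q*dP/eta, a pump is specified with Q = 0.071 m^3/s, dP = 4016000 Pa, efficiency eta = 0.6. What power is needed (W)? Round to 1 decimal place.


P = Q * dP / eta
P = 0.071 * 4016000 / 0.6
P = 285136.0 / 0.6
P = 475226.7 W


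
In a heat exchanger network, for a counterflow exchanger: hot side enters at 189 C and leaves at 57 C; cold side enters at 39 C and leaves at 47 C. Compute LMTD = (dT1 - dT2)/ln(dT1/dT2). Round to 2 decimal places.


dT1 = Th_in - Tc_out = 189 - 47 = 142
dT2 = Th_out - Tc_in = 57 - 39 = 18
LMTD = (dT1 - dT2) / ln(dT1/dT2)
LMTD = (142 - 18) / ln(142/18)
LMTD = 60.04 K


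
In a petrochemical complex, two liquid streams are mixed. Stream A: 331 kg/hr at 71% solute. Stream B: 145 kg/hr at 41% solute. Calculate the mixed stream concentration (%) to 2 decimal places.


Mass balance on solute: F1*x1 + F2*x2 = F3*x3
F3 = F1 + F2 = 331 + 145 = 476 kg/hr
x3 = (F1*x1 + F2*x2)/F3
x3 = (331*0.71 + 145*0.41) / 476
x3 = 61.86%


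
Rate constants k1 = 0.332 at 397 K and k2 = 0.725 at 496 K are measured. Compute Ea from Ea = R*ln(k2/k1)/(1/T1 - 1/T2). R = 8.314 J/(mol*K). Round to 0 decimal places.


Ea = R * ln(k2/k1) / (1/T1 - 1/T2)
ln(k2/k1) = ln(0.725/0.332) = 0.7810367
1/T1 - 1/T2 = 1/397 - 1/496 = 0.000502762655
Ea = 8.314 * 0.7810367 / 0.000502762655
Ea = 12916 J/mol


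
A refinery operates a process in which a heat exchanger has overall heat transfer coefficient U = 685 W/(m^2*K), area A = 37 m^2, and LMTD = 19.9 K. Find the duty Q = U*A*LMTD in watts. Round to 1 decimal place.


Q = U * A * LMTD
Q = 685 * 37 * 19.9
Q = 504365.5 W


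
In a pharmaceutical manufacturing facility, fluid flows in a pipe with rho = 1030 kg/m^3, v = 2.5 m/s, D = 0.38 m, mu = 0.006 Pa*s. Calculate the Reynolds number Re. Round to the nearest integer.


Re = rho * v * D / mu
Re = 1030 * 2.5 * 0.38 / 0.006
Re = 978.5 / 0.006
Re = 163083


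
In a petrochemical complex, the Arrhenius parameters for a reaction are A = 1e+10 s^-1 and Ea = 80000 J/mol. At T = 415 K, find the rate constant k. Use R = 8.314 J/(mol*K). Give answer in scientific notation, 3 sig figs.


k = A * exp(-Ea/(R*T))
k = 1e+10 * exp(-80000 / (8.314 * 415))
k = 1e+10 * exp(-23.186322)
k = 8.52e-01


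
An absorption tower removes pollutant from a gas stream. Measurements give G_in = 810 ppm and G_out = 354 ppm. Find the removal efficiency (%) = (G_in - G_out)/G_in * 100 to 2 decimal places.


Efficiency = (G_in - G_out) / G_in * 100%
Efficiency = (810 - 354) / 810 * 100
Efficiency = 456 / 810 * 100
Efficiency = 56.30%


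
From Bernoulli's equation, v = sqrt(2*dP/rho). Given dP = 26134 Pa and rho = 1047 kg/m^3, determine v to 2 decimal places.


v = sqrt(2*dP/rho)
v = sqrt(2*26134/1047)
v = sqrt(49.921681)
v = 7.07 m/s


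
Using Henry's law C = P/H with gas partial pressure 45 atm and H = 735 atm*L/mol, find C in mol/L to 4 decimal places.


C = P / H
C = 45 / 735
C = 0.0612 mol/L


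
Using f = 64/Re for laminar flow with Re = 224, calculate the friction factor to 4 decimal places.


f = 64 / Re
f = 64 / 224
f = 0.2857


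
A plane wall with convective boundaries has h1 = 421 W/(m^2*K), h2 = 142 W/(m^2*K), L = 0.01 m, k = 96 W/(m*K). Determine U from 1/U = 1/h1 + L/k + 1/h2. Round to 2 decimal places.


1/U = 1/h1 + L/k + 1/h2
1/U = 1/421 + 0.01/96 + 1/142
1/U = 0.0023752969 + 0.0001041667 + 0.0070422535
1/U = 0.0095217171
U = 105.02 W/(m^2*K)


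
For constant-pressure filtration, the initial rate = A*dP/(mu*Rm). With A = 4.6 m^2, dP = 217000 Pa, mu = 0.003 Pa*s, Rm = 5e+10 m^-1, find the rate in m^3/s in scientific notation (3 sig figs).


rate = A * dP / (mu * Rm)
rate = 4.6 * 217000 / (0.003 * 5e+10)
rate = 998200.0 / 1.500e+08
rate = 6.65e-03 m^3/s


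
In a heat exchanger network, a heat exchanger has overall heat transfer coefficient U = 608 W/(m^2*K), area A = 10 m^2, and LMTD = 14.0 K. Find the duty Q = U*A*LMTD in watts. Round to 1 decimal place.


Q = U * A * LMTD
Q = 608 * 10 * 14.0
Q = 85120.0 W


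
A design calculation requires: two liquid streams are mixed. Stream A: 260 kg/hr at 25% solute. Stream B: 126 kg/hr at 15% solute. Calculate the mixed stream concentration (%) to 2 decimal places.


Mass balance on solute: F1*x1 + F2*x2 = F3*x3
F3 = F1 + F2 = 260 + 126 = 386 kg/hr
x3 = (F1*x1 + F2*x2)/F3
x3 = (260*0.25 + 126*0.15) / 386
x3 = 21.74%


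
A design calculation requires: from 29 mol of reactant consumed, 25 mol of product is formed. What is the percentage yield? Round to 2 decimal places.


Yield = (moles product / moles consumed) * 100%
Yield = (25 / 29) * 100
Yield = 0.8621 * 100
Yield = 86.21%


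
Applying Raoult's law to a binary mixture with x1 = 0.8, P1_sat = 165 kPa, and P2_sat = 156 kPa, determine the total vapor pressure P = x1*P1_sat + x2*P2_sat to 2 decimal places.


P = x1*P1_sat + x2*P2_sat
x2 = 1 - x1 = 1 - 0.8 = 0.2
P = 0.8*165 + 0.2*156
P = 132.0 + 31.2
P = 163.20 kPa


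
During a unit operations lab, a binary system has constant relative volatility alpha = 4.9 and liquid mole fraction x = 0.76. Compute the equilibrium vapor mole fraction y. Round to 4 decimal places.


y = alpha*x / (1 + (alpha-1)*x)
y = 4.9*0.76 / (1 + (4.9-1)*0.76)
y = 3.724 / (1 + 2.964)
y = 3.724 / 3.964
y = 0.9395


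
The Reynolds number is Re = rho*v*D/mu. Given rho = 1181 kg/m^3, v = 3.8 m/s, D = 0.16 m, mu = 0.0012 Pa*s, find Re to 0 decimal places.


Re = rho * v * D / mu
Re = 1181 * 3.8 * 0.16 / 0.0012
Re = 718.048 / 0.0012
Re = 598373


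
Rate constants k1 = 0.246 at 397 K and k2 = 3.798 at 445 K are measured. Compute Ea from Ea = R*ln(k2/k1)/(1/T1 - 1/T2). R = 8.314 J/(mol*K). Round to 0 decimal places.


Ea = R * ln(k2/k1) / (1/T1 - 1/T2)
ln(k2/k1) = ln(3.798/0.246) = 2.7368984
1/T1 - 1/T2 = 1/397 - 1/445 = 0.000271700676
Ea = 8.314 * 2.7368984 / 0.000271700676
Ea = 83749 J/mol


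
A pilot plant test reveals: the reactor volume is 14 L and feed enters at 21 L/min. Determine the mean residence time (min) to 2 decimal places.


tau = V / v0
tau = 14 / 21
tau = 0.67 min


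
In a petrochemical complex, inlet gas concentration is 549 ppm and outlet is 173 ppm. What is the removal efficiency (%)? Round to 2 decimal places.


Efficiency = (G_in - G_out) / G_in * 100%
Efficiency = (549 - 173) / 549 * 100
Efficiency = 376 / 549 * 100
Efficiency = 68.49%


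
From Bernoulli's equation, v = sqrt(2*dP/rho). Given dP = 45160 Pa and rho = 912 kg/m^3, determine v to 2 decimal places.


v = sqrt(2*dP/rho)
v = sqrt(2*45160/912)
v = sqrt(99.035088)
v = 9.95 m/s


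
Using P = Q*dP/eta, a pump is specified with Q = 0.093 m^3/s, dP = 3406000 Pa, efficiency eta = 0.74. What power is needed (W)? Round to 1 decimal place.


P = Q * dP / eta
P = 0.093 * 3406000 / 0.74
P = 316758.0 / 0.74
P = 428051.4 W


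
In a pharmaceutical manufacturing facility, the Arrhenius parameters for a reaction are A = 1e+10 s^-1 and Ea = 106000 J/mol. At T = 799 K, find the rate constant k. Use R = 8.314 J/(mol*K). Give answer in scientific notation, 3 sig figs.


k = A * exp(-Ea/(R*T))
k = 1e+10 * exp(-106000 / (8.314 * 799))
k = 1e+10 * exp(-15.95692)
k = 1.17e+03


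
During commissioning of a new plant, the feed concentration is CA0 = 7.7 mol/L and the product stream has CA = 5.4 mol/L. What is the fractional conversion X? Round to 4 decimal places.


X = (CA0 - CA) / CA0
X = (7.7 - 5.4) / 7.7
X = 2.3 / 7.7
X = 0.2987


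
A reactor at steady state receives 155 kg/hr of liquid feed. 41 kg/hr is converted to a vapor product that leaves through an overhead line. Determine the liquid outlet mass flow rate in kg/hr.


Steady-state mass balance on the main outlet: F_out = F_in - F_removed
F_out = 155 - 41
F_out = 114 kg/hr


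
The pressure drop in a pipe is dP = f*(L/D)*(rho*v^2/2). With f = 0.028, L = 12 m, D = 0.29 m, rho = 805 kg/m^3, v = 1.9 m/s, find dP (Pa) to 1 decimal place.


dP = f * (L/D) * (rho*v^2/2)
dP = 0.028 * (12/0.29) * (805*1.9^2/2)
L/D = 41.37931034
rho*v^2/2 = 805*3.61/2 = 1453.025
dP = 0.028 * 41.37931034 * 1453.025
dP = 1683.5 Pa


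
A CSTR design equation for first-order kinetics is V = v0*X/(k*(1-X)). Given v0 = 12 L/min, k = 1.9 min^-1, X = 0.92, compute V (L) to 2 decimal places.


V = v0 * X / (k * (1 - X))
V = 12 * 0.92 / (1.9 * (1 - 0.92))
V = 11.04 / (1.9 * 0.08)
V = 11.04 / 0.152
V = 72.63 L


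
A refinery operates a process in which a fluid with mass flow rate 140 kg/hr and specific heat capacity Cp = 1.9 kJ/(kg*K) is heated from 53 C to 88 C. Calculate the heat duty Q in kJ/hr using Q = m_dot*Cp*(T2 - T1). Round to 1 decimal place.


Q = m_dot * Cp * (T2 - T1)
Q = 140 * 1.9 * (88 - 53)
Q = 140 * 1.9 * 35
Q = 9310.0 kJ/hr
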